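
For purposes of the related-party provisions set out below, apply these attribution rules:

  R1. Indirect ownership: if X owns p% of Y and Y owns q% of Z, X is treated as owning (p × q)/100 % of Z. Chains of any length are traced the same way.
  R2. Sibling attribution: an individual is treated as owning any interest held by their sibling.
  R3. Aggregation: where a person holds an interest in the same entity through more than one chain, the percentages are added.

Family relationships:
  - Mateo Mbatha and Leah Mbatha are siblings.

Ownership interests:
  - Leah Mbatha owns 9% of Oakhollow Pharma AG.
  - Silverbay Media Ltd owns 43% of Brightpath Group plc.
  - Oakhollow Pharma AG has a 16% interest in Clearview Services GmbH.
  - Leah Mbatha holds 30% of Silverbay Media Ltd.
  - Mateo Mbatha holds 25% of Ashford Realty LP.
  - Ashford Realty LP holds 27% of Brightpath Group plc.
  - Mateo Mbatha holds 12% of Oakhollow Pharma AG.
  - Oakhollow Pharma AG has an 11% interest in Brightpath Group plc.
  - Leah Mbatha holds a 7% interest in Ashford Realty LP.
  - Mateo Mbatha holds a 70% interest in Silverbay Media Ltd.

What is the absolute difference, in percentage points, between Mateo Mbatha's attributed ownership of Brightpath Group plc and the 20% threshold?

By sibling attribution (R2), Mateo Mbatha is treated as also owning Leah Mbatha's interest in Silverbay Media Ltd, giving 70% + 30% = 100%.
By sibling attribution (R2), Mateo Mbatha is treated as also owning Leah Mbatha's interest in Oakhollow Pharma AG, giving 12% + 9% = 21%.
By sibling attribution (R2), Mateo Mbatha is treated as also owning Leah Mbatha's interest in Ashford Realty LP, giving 25% + 7% = 32%.
Chain via Silverbay Media Ltd (R1): 100% × 43% = 43% of Brightpath Group plc.
Chain via Oakhollow Pharma AG (R1): 21% × 11% = 2.31% of Brightpath Group plc.
Chain via Ashford Realty LP (R1): 32% × 27% = 8.64% of Brightpath Group plc.
Aggregating (R3): 43% + 2.31% + 8.64% = 53.95%.
53.95% exceeds the 20% threshold by 33.95 percentage points.

33.95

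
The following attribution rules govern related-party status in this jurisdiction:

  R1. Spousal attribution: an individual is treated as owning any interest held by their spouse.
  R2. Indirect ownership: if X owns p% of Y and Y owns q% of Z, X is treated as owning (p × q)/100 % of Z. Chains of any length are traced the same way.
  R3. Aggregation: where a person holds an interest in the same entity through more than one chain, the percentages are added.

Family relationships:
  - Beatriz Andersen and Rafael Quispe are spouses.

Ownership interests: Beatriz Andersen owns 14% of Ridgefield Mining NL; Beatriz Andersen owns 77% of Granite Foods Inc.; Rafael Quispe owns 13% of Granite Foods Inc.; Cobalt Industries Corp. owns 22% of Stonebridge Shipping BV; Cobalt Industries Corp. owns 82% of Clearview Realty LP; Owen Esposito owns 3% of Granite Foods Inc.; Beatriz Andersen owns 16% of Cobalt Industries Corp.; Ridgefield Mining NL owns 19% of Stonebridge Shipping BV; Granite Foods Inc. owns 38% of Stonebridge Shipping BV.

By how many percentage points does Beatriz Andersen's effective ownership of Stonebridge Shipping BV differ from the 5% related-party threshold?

35.38

By spousal attribution (R1), Beatriz Andersen is treated as also owning Rafael Quispe's interest in Granite Foods Inc, giving 77% + 13% = 90%.
Chain via Cobalt Industries Corp. (R2): 16% × 22% = 3.52% of Stonebridge Shipping BV.
Chain via Granite Foods Inc. (R2): 90% × 38% = 34.2% of Stonebridge Shipping BV.
Chain via Ridgefield Mining NL (R2): 14% × 19% = 2.66% of Stonebridge Shipping BV.
Aggregating (R3): 3.52% + 34.2% + 2.66% = 40.38%.
40.38% exceeds the 5% threshold by 35.38 percentage points.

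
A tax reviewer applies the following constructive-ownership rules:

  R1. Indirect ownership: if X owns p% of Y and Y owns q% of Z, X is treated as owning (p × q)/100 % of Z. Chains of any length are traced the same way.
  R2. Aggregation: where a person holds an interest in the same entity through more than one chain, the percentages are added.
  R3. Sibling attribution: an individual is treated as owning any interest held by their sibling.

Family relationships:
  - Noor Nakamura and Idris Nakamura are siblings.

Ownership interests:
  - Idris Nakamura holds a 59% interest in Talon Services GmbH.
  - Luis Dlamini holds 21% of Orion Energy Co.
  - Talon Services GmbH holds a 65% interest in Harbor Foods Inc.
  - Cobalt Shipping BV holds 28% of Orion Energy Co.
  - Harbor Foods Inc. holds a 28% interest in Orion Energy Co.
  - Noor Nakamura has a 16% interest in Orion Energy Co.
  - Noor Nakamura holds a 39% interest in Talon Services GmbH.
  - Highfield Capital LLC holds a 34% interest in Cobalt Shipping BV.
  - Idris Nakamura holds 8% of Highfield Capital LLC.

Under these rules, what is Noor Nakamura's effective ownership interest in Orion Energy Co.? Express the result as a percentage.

By sibling attribution (R3), Noor Nakamura is treated as also owning Idris Nakamura's interest in Talon Services GmbH, giving 39% + 59% = 98%.
By sibling attribution (R3), Noor Nakamura is treated as owning Idris Nakamura's 8% interest in Highfield Capital LLC.
Chain via Talon Services GmbH → Harbor Foods Inc. (R1): 98% × 65% × 28% = 17.836% of Orion Energy Co.
Direct interest in Orion Energy Co: 16%.
Chain via Highfield Capital LLC → Cobalt Shipping BV (R1): 8% × 34% × 28% = 0.7616% of Orion Energy Co.
Aggregating (R2): 17.836% + 16% + 0.7616% = 34.5976%.

34.5976%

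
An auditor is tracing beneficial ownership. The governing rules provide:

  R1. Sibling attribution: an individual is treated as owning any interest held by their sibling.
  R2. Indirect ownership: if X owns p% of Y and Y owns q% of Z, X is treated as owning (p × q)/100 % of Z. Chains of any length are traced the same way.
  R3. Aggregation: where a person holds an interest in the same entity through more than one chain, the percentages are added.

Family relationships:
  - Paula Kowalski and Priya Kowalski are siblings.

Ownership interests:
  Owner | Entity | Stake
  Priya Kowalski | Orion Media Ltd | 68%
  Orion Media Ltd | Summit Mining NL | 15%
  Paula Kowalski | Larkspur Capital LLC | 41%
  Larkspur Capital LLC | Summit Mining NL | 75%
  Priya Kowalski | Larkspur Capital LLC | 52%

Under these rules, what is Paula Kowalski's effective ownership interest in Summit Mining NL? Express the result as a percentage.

79.95%

By sibling attribution (R1), Paula Kowalski is treated as also owning Priya Kowalski's interest in Larkspur Capital LLC, giving 41% + 52% = 93%.
By sibling attribution (R1), Paula Kowalski is treated as owning Priya Kowalski's 68% interest in Orion Media Ltd.
Chain via Larkspur Capital LLC (R2): 93% × 75% = 69.75% of Summit Mining NL.
Chain via Orion Media Ltd (R2): 68% × 15% = 10.2% of Summit Mining NL.
Aggregating (R3): 69.75% + 10.2% = 79.95%.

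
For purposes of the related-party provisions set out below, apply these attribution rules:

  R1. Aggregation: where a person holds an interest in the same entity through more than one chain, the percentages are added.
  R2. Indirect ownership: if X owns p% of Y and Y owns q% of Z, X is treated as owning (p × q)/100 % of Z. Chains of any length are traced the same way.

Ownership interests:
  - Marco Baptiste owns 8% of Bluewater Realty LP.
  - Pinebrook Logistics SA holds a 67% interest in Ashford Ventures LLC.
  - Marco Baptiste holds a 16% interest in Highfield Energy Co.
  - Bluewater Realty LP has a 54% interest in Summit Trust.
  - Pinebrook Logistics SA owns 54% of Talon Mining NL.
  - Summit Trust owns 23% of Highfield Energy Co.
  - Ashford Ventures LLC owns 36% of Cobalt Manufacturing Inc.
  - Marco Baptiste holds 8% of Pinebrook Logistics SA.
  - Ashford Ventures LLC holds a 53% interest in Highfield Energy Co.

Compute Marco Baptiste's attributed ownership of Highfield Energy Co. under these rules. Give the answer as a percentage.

Chain via Pinebrook Logistics SA → Ashford Ventures LLC (R2): 8% × 67% × 53% = 2.8408% of Highfield Energy Co.
Chain via Bluewater Realty LP → Summit Trust (R2): 8% × 54% × 23% = 0.9936% of Highfield Energy Co.
Direct interest in Highfield Energy Co: 16%.
Aggregating (R1): 2.8408% + 0.9936% + 16% = 19.8344%.

19.8344%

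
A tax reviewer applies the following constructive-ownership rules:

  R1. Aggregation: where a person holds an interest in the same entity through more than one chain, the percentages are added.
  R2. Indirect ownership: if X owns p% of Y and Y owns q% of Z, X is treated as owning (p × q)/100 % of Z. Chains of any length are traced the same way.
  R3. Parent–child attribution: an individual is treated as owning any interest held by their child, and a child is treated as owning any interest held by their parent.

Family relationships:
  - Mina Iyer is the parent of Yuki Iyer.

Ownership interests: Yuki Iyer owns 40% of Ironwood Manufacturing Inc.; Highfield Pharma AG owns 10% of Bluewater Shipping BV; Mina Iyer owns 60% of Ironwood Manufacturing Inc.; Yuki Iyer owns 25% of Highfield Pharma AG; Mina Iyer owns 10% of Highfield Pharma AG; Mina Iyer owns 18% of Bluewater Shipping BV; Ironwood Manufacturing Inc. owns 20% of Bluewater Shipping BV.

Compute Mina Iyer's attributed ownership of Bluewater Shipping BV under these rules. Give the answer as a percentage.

By parent–child attribution (R3), Mina Iyer is treated as also owning Yuki Iyer's interest in Ironwood Manufacturing Inc, giving 60% + 40% = 100%.
By parent–child attribution (R3), Mina Iyer is treated as also owning Yuki Iyer's interest in Highfield Pharma AG, giving 10% + 25% = 35%.
Chain via Ironwood Manufacturing Inc. (R2): 100% × 20% = 20% of Bluewater Shipping BV.
Chain via Highfield Pharma AG (R2): 35% × 10% = 3.5% of Bluewater Shipping BV.
Direct interest in Bluewater Shipping BV: 18%.
Aggregating (R1): 20% + 3.5% + 18% = 41.5%.

41.5%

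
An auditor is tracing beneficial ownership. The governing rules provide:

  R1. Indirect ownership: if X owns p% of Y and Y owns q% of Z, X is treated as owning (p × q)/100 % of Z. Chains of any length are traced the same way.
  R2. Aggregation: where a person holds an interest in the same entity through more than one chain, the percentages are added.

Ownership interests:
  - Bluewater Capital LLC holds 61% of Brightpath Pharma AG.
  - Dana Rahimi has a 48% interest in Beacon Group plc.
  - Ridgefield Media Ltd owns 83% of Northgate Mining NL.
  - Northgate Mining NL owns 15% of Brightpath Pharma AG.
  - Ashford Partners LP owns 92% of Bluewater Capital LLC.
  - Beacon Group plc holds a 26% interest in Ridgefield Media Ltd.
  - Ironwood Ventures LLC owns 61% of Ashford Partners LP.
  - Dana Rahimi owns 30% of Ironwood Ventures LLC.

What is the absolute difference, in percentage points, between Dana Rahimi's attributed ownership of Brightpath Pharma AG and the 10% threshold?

1.82372

Chain via Ironwood Ventures LLC → Ashford Partners LP → Bluewater Capital LLC (R1): 30% × 61% × 92% × 61% = 10.26996% of Brightpath Pharma AG.
Chain via Beacon Group plc → Ridgefield Media Ltd → Northgate Mining NL (R1): 48% × 26% × 83% × 15% = 1.55376% of Brightpath Pharma AG.
Aggregating (R2): 10.26996% + 1.55376% = 11.82372%.
11.82372% exceeds the 10% threshold by 1.82372 percentage points.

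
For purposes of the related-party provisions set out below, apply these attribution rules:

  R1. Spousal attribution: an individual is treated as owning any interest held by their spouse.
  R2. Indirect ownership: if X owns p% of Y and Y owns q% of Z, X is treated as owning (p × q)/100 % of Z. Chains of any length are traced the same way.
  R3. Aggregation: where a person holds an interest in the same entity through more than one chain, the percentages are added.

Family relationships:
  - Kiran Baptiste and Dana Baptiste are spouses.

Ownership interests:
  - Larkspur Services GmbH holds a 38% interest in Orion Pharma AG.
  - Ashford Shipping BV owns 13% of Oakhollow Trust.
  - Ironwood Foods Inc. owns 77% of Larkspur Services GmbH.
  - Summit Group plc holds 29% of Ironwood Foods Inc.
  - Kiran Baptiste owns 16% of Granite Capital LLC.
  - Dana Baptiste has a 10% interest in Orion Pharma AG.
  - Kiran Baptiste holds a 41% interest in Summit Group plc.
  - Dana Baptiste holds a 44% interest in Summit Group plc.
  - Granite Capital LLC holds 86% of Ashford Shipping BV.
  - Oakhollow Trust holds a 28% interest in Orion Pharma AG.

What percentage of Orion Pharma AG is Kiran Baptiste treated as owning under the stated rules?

By spousal attribution (R1), Kiran Baptiste is treated as also owning Dana Baptiste's interest in Summit Group plc, giving 41% + 44% = 85%.
By spousal attribution (R1), Kiran Baptiste is treated as owning Dana Baptiste's 10% interest in Orion Pharma AG.
Chain via Summit Group plc → Ironwood Foods Inc. → Larkspur Services GmbH (R2): 85% × 29% × 77% × 38% = 7.21259% of Orion Pharma AG.
Chain via Granite Capital LLC → Ashford Shipping BV → Oakhollow Trust (R2): 16% × 86% × 13% × 28% = 0.500864% of Orion Pharma AG.
Direct interest in Orion Pharma AG: 10%.
Aggregating (R3): 7.21259% + 0.500864% + 10% = 17.713454%.

17.713454%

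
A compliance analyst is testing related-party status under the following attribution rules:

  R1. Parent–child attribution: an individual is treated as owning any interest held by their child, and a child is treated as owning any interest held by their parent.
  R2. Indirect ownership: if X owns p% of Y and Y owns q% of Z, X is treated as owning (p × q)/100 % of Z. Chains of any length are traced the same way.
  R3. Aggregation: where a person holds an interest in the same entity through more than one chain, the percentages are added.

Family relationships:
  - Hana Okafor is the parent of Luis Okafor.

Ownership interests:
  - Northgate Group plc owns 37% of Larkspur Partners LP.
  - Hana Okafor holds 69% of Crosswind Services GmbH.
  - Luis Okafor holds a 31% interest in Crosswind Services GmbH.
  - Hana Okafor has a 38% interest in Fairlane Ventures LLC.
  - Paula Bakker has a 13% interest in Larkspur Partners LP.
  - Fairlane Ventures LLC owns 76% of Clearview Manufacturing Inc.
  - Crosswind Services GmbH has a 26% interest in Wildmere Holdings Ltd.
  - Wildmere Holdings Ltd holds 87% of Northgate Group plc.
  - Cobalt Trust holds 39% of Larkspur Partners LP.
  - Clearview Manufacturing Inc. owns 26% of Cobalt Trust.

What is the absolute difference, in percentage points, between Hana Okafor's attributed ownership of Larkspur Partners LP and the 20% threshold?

8.702168

By parent–child attribution (R1), Hana Okafor is treated as also owning Luis Okafor's interest in Crosswind Services GmbH, giving 69% + 31% = 100%.
Chain via Crosswind Services GmbH → Wildmere Holdings Ltd → Northgate Group plc (R2): 100% × 26% × 87% × 37% = 8.3694% of Larkspur Partners LP.
Chain via Fairlane Ventures LLC → Clearview Manufacturing Inc. → Cobalt Trust (R2): 38% × 76% × 26% × 39% = 2.928432% of Larkspur Partners LP.
Aggregating (R3): 8.3694% + 2.928432% = 11.297832%.
11.297832% falls short of the 20% threshold by 8.702168 percentage points.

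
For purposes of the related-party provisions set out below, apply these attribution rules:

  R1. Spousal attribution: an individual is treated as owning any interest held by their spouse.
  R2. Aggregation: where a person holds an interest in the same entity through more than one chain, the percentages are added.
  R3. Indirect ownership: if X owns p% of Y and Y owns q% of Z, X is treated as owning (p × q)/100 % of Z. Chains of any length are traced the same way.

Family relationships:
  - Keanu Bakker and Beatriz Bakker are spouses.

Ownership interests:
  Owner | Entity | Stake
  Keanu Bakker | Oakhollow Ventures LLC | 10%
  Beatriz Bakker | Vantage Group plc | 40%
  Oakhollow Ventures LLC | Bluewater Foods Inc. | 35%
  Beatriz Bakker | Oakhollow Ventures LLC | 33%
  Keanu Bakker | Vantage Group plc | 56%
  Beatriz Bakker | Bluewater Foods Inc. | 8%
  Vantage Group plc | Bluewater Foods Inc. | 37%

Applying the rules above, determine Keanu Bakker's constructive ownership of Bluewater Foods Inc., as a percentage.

By spousal attribution (R1), Keanu Bakker is treated as also owning Beatriz Bakker's interest in Oakhollow Ventures LLC, giving 10% + 33% = 43%.
By spousal attribution (R1), Keanu Bakker is treated as also owning Beatriz Bakker's interest in Vantage Group plc, giving 56% + 40% = 96%.
By spousal attribution (R1), Keanu Bakker is treated as owning Beatriz Bakker's 8% interest in Bluewater Foods Inc.
Chain via Oakhollow Ventures LLC (R3): 43% × 35% = 15.05% of Bluewater Foods Inc.
Chain via Vantage Group plc (R3): 96% × 37% = 35.52% of Bluewater Foods Inc.
Direct interest in Bluewater Foods Inc: 8%.
Aggregating (R2): 15.05% + 35.52% + 8% = 58.57%.

58.57%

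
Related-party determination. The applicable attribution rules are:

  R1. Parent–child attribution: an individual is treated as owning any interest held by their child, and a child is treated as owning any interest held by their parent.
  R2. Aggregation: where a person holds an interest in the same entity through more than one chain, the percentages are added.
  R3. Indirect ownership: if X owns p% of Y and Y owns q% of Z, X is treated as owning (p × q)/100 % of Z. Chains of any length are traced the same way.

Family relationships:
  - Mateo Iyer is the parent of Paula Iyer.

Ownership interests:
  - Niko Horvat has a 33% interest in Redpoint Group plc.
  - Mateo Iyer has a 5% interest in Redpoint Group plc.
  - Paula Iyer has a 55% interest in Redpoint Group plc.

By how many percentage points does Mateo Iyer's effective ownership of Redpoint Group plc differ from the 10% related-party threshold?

By parent–child attribution (R1), Mateo Iyer is treated as also owning Paula Iyer's interest in Redpoint Group plc, giving 5% + 55% = 60%.
Direct interest in Redpoint Group plc: 60%.
60% exceeds the 10% threshold by 50 percentage points.

50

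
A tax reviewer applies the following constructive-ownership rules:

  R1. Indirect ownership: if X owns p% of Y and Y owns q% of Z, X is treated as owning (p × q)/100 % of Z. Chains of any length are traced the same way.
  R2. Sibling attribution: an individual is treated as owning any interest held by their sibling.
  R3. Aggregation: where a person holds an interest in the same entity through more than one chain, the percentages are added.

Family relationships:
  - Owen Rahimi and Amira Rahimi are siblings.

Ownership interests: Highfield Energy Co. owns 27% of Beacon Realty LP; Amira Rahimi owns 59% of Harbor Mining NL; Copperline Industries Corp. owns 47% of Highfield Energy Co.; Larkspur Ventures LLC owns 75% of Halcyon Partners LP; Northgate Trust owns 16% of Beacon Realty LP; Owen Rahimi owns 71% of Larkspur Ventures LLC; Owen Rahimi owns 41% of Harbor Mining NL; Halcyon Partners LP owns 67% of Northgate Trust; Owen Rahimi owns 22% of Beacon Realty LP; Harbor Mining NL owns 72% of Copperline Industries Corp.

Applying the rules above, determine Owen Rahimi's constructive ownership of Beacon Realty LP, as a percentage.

36.8452%

By sibling attribution (R2), Owen Rahimi is treated as also owning Amira Rahimi's interest in Harbor Mining NL, giving 41% + 59% = 100%.
Chain via Larkspur Ventures LLC → Halcyon Partners LP → Northgate Trust (R1): 71% × 75% × 67% × 16% = 5.7084% of Beacon Realty LP.
Chain via Harbor Mining NL → Copperline Industries Corp. → Highfield Energy Co. (R1): 100% × 72% × 47% × 27% = 9.1368% of Beacon Realty LP.
Direct interest in Beacon Realty LP: 22%.
Aggregating (R3): 5.7084% + 9.1368% + 22% = 36.8452%.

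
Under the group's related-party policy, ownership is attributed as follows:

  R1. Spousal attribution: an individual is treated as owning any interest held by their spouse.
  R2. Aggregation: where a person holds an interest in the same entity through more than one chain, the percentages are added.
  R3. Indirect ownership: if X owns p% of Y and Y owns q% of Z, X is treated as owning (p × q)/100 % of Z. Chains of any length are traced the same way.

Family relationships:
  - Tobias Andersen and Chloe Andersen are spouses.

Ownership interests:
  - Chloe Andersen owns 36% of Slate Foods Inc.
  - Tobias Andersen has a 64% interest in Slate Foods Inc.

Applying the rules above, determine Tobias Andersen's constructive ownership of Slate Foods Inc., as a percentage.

By spousal attribution (R1), Tobias Andersen is treated as also owning Chloe Andersen's interest in Slate Foods Inc, giving 64% + 36% = 100%.
Direct interest in Slate Foods Inc: 100%.

100%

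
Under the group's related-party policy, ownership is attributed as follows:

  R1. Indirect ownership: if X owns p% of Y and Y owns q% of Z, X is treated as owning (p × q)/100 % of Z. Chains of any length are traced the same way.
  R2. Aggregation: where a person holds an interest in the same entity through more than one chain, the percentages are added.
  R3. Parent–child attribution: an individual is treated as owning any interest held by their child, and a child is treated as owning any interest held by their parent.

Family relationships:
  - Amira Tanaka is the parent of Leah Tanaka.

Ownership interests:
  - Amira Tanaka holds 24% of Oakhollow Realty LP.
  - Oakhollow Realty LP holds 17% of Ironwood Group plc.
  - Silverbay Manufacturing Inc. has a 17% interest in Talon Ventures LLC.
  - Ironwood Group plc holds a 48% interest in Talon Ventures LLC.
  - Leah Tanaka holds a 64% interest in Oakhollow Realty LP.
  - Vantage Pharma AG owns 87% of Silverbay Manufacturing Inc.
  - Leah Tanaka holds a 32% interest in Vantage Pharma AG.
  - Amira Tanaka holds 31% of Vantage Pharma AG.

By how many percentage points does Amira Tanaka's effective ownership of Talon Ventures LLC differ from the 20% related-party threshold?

By parent–child attribution (R3), Amira Tanaka is treated as also owning Leah Tanaka's interest in Oakhollow Realty LP, giving 24% + 64% = 88%.
By parent–child attribution (R3), Amira Tanaka is treated as also owning Leah Tanaka's interest in Vantage Pharma AG, giving 31% + 32% = 63%.
Chain via Oakhollow Realty LP → Ironwood Group plc (R1): 88% × 17% × 48% = 7.1808% of Talon Ventures LLC.
Chain via Vantage Pharma AG → Silverbay Manufacturing Inc. (R1): 63% × 87% × 17% = 9.3177% of Talon Ventures LLC.
Aggregating (R2): 7.1808% + 9.3177% = 16.4985%.
16.4985% falls short of the 20% threshold by 3.5015 percentage points.

3.5015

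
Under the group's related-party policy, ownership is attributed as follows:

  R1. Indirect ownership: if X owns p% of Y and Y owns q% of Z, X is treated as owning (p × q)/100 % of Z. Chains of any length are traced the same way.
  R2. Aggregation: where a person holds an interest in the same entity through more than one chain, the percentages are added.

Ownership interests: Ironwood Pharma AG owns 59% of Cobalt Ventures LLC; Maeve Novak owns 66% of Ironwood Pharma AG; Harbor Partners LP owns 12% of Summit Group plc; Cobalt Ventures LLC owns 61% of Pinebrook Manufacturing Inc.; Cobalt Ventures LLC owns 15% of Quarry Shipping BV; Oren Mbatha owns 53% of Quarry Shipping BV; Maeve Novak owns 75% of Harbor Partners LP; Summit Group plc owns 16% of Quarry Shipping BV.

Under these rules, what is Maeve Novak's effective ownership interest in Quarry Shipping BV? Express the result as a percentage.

7.281%

Chain via Harbor Partners LP → Summit Group plc (R1): 75% × 12% × 16% = 1.44% of Quarry Shipping BV.
Chain via Ironwood Pharma AG → Cobalt Ventures LLC (R1): 66% × 59% × 15% = 5.841% of Quarry Shipping BV.
Aggregating (R2): 1.44% + 5.841% = 7.281%.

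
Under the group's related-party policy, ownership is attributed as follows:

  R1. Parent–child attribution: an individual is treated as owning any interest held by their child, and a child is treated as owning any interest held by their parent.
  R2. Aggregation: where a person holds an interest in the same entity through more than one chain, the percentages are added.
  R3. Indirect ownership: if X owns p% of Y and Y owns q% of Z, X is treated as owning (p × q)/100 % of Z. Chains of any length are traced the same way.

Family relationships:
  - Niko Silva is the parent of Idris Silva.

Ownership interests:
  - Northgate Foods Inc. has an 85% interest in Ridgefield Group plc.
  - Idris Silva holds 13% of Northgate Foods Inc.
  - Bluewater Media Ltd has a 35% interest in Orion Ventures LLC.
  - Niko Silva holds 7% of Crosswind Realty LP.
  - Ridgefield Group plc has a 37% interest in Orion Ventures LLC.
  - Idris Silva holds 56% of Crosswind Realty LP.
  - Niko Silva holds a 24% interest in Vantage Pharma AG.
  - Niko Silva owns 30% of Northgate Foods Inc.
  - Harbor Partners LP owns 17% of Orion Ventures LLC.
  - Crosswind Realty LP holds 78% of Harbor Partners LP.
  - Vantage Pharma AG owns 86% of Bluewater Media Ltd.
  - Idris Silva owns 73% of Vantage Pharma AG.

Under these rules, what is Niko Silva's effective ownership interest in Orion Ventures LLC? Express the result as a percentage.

51.0743%

By parent–child attribution (R1), Niko Silva is treated as also owning Idris Silva's interest in Crosswind Realty LP, giving 7% + 56% = 63%.
By parent–child attribution (R1), Niko Silva is treated as also owning Idris Silva's interest in Vantage Pharma AG, giving 24% + 73% = 97%.
By parent–child attribution (R1), Niko Silva is treated as also owning Idris Silva's interest in Northgate Foods Inc, giving 30% + 13% = 43%.
Chain via Crosswind Realty LP → Harbor Partners LP (R3): 63% × 78% × 17% = 8.3538% of Orion Ventures LLC.
Chain via Vantage Pharma AG → Bluewater Media Ltd (R3): 97% × 86% × 35% = 29.197% of Orion Ventures LLC.
Chain via Northgate Foods Inc. → Ridgefield Group plc (R3): 43% × 85% × 37% = 13.5235% of Orion Ventures LLC.
Aggregating (R2): 8.3538% + 29.197% + 13.5235% = 51.0743%.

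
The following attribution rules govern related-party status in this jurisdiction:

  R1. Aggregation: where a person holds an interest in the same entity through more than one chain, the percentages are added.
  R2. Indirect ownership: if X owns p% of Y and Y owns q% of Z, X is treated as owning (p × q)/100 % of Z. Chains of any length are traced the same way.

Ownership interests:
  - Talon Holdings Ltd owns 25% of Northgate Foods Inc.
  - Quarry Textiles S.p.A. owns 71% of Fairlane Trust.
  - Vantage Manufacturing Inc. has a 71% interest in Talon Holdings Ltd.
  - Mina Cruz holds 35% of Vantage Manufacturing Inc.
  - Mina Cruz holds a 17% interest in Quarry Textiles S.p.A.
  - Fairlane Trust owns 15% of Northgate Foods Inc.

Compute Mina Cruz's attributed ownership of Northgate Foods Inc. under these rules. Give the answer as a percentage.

Chain via Vantage Manufacturing Inc. → Talon Holdings Ltd (R2): 35% × 71% × 25% = 6.2125% of Northgate Foods Inc.
Chain via Quarry Textiles S.p.A. → Fairlane Trust (R2): 17% × 71% × 15% = 1.8105% of Northgate Foods Inc.
Aggregating (R1): 6.2125% + 1.8105% = 8.023%.

8.023%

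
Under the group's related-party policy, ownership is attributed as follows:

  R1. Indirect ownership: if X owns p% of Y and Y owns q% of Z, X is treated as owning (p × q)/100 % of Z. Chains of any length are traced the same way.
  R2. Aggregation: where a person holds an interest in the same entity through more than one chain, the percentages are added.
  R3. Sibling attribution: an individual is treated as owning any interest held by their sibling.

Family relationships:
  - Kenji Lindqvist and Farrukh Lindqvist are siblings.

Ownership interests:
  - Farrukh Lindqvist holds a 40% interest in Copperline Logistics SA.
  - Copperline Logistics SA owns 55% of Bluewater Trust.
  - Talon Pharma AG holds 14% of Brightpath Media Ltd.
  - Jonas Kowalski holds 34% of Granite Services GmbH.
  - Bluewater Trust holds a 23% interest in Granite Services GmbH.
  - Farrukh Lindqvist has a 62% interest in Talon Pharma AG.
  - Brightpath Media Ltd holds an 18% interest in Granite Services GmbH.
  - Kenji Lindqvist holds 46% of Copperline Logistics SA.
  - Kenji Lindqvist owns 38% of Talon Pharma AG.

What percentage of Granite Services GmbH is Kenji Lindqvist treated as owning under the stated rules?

13.399%

By sibling attribution (R3), Kenji Lindqvist is treated as also owning Farrukh Lindqvist's interest in Talon Pharma AG, giving 38% + 62% = 100%.
By sibling attribution (R3), Kenji Lindqvist is treated as also owning Farrukh Lindqvist's interest in Copperline Logistics SA, giving 46% + 40% = 86%.
Chain via Talon Pharma AG → Brightpath Media Ltd (R1): 100% × 14% × 18% = 2.52% of Granite Services GmbH.
Chain via Copperline Logistics SA → Bluewater Trust (R1): 86% × 55% × 23% = 10.879% of Granite Services GmbH.
Aggregating (R2): 2.52% + 10.879% = 13.399%.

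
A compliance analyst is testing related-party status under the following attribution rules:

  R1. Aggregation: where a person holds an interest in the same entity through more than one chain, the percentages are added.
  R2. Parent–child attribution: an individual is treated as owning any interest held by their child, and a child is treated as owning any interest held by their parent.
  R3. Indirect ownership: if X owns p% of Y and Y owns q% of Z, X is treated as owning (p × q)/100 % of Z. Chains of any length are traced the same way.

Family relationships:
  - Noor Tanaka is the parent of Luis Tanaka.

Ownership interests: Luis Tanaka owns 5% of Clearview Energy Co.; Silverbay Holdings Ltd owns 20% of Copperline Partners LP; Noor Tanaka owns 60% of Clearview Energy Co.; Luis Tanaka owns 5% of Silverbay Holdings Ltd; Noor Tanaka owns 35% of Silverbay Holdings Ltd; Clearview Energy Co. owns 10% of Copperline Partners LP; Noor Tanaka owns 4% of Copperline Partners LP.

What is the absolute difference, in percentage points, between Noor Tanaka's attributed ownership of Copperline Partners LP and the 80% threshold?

61.5

By parent–child attribution (R2), Noor Tanaka is treated as also owning Luis Tanaka's interest in Clearview Energy Co, giving 60% + 5% = 65%.
By parent–child attribution (R2), Noor Tanaka is treated as also owning Luis Tanaka's interest in Silverbay Holdings Ltd, giving 35% + 5% = 40%.
Chain via Clearview Energy Co. (R3): 65% × 10% = 6.5% of Copperline Partners LP.
Chain via Silverbay Holdings Ltd (R3): 40% × 20% = 8% of Copperline Partners LP.
Direct interest in Copperline Partners LP: 4%.
Aggregating (R1): 6.5% + 8% + 4% = 18.5%.
18.5% falls short of the 80% threshold by 61.5 percentage points.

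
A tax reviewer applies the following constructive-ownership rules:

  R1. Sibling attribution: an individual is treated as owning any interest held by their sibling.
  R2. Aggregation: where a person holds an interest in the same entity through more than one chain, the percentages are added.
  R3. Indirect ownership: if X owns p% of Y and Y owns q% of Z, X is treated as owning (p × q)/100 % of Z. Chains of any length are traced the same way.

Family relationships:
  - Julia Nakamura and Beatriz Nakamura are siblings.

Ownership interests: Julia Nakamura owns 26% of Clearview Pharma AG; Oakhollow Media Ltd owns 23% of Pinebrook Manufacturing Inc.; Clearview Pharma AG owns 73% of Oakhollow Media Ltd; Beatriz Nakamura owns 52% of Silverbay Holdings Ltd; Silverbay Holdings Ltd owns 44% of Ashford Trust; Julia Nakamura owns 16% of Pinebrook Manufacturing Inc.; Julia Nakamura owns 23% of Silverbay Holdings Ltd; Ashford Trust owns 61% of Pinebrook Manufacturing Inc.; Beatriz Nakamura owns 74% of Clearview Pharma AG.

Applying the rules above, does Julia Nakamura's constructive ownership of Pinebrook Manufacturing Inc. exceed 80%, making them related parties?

No

By sibling attribution (R1), Julia Nakamura is treated as also owning Beatriz Nakamura's interest in Silverbay Holdings Ltd, giving 23% + 52% = 75%.
By sibling attribution (R1), Julia Nakamura is treated as also owning Beatriz Nakamura's interest in Clearview Pharma AG, giving 26% + 74% = 100%.
Chain via Silverbay Holdings Ltd → Ashford Trust (R3): 75% × 44% × 61% = 20.13% of Pinebrook Manufacturing Inc.
Chain via Clearview Pharma AG → Oakhollow Media Ltd (R3): 100% × 73% × 23% = 16.79% of Pinebrook Manufacturing Inc.
Direct interest in Pinebrook Manufacturing Inc: 16%.
Aggregating (R2): 20.13% + 16.79% + 16% = 52.92%.
52.92% does not exceed the 80% threshold, so Julia is not a related party to Pinebrook Manufacturing Inc.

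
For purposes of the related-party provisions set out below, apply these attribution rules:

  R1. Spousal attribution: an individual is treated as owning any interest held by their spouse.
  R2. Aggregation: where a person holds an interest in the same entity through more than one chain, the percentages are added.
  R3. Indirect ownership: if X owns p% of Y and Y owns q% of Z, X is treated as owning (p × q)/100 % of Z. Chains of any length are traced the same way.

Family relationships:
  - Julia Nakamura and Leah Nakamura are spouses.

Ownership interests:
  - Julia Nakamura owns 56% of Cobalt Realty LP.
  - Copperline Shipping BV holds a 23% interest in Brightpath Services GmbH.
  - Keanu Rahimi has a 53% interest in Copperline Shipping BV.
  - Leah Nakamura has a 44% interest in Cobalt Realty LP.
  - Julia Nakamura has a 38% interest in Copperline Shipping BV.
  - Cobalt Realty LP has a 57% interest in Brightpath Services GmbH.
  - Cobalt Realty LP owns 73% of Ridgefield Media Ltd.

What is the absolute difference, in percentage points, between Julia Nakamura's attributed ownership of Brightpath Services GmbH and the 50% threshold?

By spousal attribution (R1), Julia Nakamura is treated as also owning Leah Nakamura's interest in Cobalt Realty LP, giving 56% + 44% = 100%.
Chain via Copperline Shipping BV (R3): 38% × 23% = 8.74% of Brightpath Services GmbH.
Chain via Cobalt Realty LP (R3): 100% × 57% = 57% of Brightpath Services GmbH.
Aggregating (R2): 8.74% + 57% = 65.74%.
65.74% exceeds the 50% threshold by 15.74 percentage points.

15.74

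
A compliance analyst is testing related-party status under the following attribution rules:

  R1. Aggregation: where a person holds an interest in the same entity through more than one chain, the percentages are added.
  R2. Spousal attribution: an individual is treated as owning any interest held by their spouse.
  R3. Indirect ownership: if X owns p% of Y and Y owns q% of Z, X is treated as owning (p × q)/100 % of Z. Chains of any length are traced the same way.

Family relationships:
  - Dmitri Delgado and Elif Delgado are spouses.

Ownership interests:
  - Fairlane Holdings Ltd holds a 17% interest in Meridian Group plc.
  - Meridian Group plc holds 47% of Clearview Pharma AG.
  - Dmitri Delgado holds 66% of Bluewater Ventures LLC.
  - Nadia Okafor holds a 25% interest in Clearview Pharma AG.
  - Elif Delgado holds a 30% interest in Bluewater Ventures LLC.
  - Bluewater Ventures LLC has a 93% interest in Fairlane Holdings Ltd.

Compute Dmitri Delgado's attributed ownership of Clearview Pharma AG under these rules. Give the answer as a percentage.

7.133472%

By spousal attribution (R2), Dmitri Delgado is treated as also owning Elif Delgado's interest in Bluewater Ventures LLC, giving 66% + 30% = 96%.
Chain via Bluewater Ventures LLC → Fairlane Holdings Ltd → Meridian Group plc (R3): 96% × 93% × 17% × 47% = 7.133472% of Clearview Pharma AG.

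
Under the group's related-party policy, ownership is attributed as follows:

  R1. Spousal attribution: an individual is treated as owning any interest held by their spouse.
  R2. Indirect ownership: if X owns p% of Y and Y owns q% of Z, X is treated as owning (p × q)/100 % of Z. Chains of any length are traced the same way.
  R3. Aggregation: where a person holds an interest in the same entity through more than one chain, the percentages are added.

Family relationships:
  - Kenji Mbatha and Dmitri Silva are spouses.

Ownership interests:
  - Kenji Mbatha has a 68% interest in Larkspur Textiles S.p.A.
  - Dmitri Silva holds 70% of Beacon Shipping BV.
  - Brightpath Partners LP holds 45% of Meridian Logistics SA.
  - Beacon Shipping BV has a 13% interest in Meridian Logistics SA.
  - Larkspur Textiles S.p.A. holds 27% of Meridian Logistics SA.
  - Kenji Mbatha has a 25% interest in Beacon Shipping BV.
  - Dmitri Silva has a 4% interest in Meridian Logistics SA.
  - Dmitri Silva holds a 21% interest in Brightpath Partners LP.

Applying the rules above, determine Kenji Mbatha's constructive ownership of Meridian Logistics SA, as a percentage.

By spousal attribution (R1), Kenji Mbatha is treated as also owning Dmitri Silva's interest in Beacon Shipping BV, giving 25% + 70% = 95%.
By spousal attribution (R1), Kenji Mbatha is treated as owning Dmitri Silva's 21% interest in Brightpath Partners LP.
By spousal attribution (R1), Kenji Mbatha is treated as owning Dmitri Silva's 4% interest in Meridian Logistics SA.
Chain via Larkspur Textiles S.p.A. (R2): 68% × 27% = 18.36% of Meridian Logistics SA.
Chain via Beacon Shipping BV (R2): 95% × 13% = 12.35% of Meridian Logistics SA.
Chain via Brightpath Partners LP (R2): 21% × 45% = 9.45% of Meridian Logistics SA.
Direct interest in Meridian Logistics SA: 4%.
Aggregating (R3): 18.36% + 12.35% + 9.45% + 4% = 44.16%.

44.16%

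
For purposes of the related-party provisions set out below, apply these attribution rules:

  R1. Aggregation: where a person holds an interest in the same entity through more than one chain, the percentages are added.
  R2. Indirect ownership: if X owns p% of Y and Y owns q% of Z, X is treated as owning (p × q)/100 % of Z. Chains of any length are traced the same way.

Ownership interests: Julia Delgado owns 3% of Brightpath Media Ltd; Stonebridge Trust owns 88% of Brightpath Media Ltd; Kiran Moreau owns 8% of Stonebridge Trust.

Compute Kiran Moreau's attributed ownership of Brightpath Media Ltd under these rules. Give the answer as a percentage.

Chain via Stonebridge Trust (R2): 8% × 88% = 7.04% of Brightpath Media Ltd.

7.04%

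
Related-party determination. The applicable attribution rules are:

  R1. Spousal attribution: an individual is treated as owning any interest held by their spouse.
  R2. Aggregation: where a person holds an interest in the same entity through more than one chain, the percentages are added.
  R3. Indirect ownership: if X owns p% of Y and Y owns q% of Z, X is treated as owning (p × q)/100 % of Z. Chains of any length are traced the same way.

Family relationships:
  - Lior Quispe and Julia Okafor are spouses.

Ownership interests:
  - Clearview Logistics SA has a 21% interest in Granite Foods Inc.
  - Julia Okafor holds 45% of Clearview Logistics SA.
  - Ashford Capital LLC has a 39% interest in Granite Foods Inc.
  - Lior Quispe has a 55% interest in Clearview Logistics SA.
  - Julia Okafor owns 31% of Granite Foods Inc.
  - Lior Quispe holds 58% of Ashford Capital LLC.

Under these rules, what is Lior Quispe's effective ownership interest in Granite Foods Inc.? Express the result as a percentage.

By spousal attribution (R1), Lior Quispe is treated as also owning Julia Okafor's interest in Clearview Logistics SA, giving 55% + 45% = 100%.
By spousal attribution (R1), Lior Quispe is treated as owning Julia Okafor's 31% interest in Granite Foods Inc.
Chain via Clearview Logistics SA (R3): 100% × 21% = 21% of Granite Foods Inc.
Chain via Ashford Capital LLC (R3): 58% × 39% = 22.62% of Granite Foods Inc.
Direct interest in Granite Foods Inc: 31%.
Aggregating (R2): 21% + 22.62% + 31% = 74.62%.

74.62%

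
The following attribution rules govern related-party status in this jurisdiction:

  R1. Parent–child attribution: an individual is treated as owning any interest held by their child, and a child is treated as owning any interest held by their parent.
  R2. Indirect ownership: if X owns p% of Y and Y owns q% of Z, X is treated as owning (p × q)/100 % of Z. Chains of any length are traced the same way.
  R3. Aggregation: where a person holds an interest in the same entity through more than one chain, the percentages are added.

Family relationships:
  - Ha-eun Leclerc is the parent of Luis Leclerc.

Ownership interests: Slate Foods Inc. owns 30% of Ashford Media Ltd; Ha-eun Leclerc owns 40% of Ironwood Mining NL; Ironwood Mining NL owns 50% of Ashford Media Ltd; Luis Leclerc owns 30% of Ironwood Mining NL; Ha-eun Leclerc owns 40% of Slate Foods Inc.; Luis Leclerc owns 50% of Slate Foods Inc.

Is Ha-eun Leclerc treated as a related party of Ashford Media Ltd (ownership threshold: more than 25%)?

By parent–child attribution (R1), Ha-eun Leclerc is treated as also owning Luis Leclerc's interest in Ironwood Mining NL, giving 40% + 30% = 70%.
By parent–child attribution (R1), Ha-eun Leclerc is treated as also owning Luis Leclerc's interest in Slate Foods Inc, giving 40% + 50% = 90%.
Chain via Ironwood Mining NL (R2): 70% × 50% = 35% of Ashford Media Ltd.
Chain via Slate Foods Inc. (R2): 90% × 30% = 27% of Ashford Media Ltd.
Aggregating (R3): 35% + 27% = 62%.
62% exceeds the 25% threshold, so Ha-eun is a related party to Ashford Media Ltd.

Yes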